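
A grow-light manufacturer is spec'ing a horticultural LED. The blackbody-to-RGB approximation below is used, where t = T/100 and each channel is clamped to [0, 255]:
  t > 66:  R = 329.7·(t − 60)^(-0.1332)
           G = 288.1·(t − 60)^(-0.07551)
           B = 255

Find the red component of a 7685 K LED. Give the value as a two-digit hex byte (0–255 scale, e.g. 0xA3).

t = 7685/100 = 76.85; the t > 66 branch applies.
R = 329.7·(76.85 − 60)^(-0.1332) = 329.7·16.85^(-0.1332) = 329.7·0.68646 = 226.327.
Rounded: 226; in hex, 0xE2.

0xE2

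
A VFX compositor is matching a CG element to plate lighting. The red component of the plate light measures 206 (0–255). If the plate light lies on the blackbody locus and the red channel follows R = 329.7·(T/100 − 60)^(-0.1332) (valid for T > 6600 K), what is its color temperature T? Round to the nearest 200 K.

(t − 60)^(-0.1332) = 206/329.7 = 0.62481.
t − 60 = 0.62481^(1/-0.1332) = 0.62481^(-7.508) = 34.152, so t = 94.152.
T = 100·t = 9415 K → 9400 K to the nearest 200 K.

9400 K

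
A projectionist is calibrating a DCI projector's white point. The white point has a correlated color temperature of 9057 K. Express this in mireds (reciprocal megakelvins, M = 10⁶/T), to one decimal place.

M = 10⁶ / 9057 = 110.412 → 110.4 mireds.

110.4 mireds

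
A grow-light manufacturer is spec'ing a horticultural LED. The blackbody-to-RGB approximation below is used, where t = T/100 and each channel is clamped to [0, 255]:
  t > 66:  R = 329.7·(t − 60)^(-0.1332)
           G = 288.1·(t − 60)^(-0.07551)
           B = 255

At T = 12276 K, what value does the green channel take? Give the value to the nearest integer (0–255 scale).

211

t = 12276/100 = 122.76; the t > 66 branch applies.
G = 288.1·(122.76 − 60)^(-0.07551) = 288.1·62.76^(-0.07551) = 288.1·0.73157 = 210.766.
Rounded: 211.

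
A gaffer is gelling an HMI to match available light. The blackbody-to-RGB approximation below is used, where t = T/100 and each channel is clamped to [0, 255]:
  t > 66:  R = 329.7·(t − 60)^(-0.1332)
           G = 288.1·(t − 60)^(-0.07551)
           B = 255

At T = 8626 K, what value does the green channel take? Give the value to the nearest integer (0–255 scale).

225

t = 8626/100 = 86.26; the t > 66 branch applies.
G = 288.1·(86.26 − 60)^(-0.07551) = 288.1·26.26^(-0.07551) = 288.1·0.78132 = 225.098.
Rounded: 225.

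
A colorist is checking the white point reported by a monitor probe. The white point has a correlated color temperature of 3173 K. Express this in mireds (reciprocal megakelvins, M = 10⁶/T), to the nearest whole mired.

315 mireds

M = 10⁶ / 3173 = 315.159 → 315 mireds.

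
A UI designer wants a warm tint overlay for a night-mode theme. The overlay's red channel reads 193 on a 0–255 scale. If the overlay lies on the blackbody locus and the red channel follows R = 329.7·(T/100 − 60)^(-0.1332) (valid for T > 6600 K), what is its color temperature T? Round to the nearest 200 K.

11600 K

(t − 60)^(-0.1332) = 193/329.7 = 0.58538.
t − 60 = 0.58538^(1/-0.1332) = 0.58538^(-7.508) = 55.713, so t = 115.713.
T = 100·t = 11571 K → 11600 K to the nearest 200 K.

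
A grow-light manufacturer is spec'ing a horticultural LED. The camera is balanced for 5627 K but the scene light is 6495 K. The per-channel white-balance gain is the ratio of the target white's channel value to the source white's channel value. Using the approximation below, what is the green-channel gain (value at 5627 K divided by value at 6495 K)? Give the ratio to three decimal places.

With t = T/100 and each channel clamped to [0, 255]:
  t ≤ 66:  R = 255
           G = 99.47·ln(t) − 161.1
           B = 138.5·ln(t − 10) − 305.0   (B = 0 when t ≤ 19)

0.944

At 6495 K (t = 64.95):
  G = 99.47·ln 64.95 − 161.1 = 99.47·4.1736 − 161.1 = 254.050.
At 5627 K (t = 56.27):
  G = 99.47·ln 56.27 − 161.1 = 99.47·4.0302 − 161.1 = 239.780.
Gain = 239.780 / 254.050 = 0.9438 → 0.944.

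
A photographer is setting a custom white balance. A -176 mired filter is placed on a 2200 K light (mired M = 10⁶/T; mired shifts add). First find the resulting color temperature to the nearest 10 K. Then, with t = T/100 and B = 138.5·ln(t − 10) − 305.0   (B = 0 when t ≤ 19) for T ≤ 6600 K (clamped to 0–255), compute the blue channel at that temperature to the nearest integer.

M_in = 10⁶/2200 = 454.55; M_out = 454.55 + (-176) = 278.55.
T_out = 10⁶/278.55 = 3590.1 K → 3590 K; t = 35.9.
B = 138.5·ln(35.9 − 10) − 305.0 = 138.5·ln 25.9 − 305.0 = 138.5·3.2542 − 305.0 = 145.713.
Rounded: 146.

146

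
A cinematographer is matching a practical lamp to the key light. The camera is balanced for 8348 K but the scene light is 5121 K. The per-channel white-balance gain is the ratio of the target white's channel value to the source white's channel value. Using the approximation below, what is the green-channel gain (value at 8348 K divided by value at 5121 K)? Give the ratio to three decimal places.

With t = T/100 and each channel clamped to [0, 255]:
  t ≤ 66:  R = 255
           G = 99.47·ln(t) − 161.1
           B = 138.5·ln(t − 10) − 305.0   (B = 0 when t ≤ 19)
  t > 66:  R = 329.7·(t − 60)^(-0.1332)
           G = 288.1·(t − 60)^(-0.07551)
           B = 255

At 5121 K (t = 51.21):
  G = 99.47·ln 51.21 − 161.1 = 99.47·3.9359 − 161.1 = 230.407.
At 8348 K (t = 83.48):
  G = 288.1·(83.48 − 60)^(-0.07551) = 288.1·23.48^(-0.07551) = 288.1·0.78795 = 227.008.
Gain = 227.008 / 230.407 = 0.9852 → 0.985.

0.985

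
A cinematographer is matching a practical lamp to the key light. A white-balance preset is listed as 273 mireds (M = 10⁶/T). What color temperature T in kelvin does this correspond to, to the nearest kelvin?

3663 K

T = 10⁶ / 273 = 3663.00 K → 3663 K.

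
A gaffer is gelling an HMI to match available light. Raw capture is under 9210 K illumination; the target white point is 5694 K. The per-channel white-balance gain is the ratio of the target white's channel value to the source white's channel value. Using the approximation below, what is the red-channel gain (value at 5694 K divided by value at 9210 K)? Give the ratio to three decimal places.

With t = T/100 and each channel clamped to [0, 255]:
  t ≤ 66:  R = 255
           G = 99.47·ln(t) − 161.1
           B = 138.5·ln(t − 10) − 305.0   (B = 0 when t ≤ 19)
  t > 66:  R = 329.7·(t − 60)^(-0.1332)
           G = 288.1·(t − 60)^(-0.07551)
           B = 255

At 9210 K (t = 92.1):
  R = 329.7·(92.1 − 60)^(-0.1332) = 329.7·32.1^(-0.1332) = 329.7·0.62999 = 207.708.
At 5694 K (t = 56.94):
  R = 255 by definition for t ≤ 66.
Gain = 255.000 / 207.708 = 1.2277 → 1.228.

1.228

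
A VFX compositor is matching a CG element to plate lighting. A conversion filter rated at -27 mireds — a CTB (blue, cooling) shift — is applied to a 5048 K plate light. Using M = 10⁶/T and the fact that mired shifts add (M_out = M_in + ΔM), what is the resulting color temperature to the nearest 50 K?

M_in = 10⁶/5048 = 198.10 mireds.
M_out = 198.10 + (-27) = 171.10 mireds.
T_out = 10⁶/171.10 = 5844.6 K → 5850 K.

5850 K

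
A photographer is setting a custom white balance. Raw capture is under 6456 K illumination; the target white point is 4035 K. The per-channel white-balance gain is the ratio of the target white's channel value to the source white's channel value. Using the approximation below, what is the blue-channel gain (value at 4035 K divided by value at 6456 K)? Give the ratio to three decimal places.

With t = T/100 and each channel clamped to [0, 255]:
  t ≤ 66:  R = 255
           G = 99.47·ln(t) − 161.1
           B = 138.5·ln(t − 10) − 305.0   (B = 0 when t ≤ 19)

At 6456 K (t = 64.56):
  B = 138.5·ln(64.56 − 10) − 305.0 = 138.5·ln 54.56 − 305.0 = 138.5·3.9993 − 305.0 = 248.903.
At 4035 K (t = 40.35):
  B = 138.5·ln(40.35 − 10) − 305.0 = 138.5·ln 30.35 − 305.0 = 138.5·3.4128 − 305.0 = 167.672.
Gain = 167.672 / 248.903 = 0.6736 → 0.674.

0.674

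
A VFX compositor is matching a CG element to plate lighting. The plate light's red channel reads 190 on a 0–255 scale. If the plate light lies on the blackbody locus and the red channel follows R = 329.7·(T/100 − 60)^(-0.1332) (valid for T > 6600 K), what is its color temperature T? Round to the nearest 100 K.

(t − 60)^(-0.1332) = 190/329.7 = 0.57628.
t − 60 = 0.57628^(1/-0.1332) = 0.57628^(-7.508) = 62.667, so t = 122.667.
T = 100·t = 12267 K → 12300 K to the nearest 100 K.

12300 K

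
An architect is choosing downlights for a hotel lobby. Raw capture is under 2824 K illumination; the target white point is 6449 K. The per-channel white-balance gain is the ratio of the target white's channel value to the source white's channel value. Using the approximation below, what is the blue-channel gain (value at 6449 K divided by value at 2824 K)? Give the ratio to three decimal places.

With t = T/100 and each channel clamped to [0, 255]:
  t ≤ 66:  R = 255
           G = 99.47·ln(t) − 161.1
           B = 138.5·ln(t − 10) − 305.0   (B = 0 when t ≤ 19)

At 2824 K (t = 28.24):
  B = 138.5·ln(28.24 − 10) − 305.0 = 138.5·ln 18.24 − 305.0 = 138.5·2.9036 − 305.0 = 97.151.
At 6449 K (t = 64.49):
  B = 138.5·ln(64.49 − 10) − 305.0 = 138.5·ln 54.49 − 305.0 = 138.5·3.9980 − 305.0 = 248.725.
Gain = 248.725 / 97.151 = 2.5602 → 2.560.

2.560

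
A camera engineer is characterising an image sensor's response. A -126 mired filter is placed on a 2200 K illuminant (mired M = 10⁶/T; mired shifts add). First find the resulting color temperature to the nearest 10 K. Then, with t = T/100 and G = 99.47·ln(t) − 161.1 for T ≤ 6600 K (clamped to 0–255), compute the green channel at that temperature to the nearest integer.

M_in = 10⁶/2200 = 454.55; M_out = 454.55 + (-126) = 328.55.
T_out = 10⁶/328.55 = 3043.7 K → 3040 K; t = 30.4.
G = 99.47·ln 30.4 − 161.1 = 99.47·3.4144 − 161.1 = 178.535.
Rounded: 179.

179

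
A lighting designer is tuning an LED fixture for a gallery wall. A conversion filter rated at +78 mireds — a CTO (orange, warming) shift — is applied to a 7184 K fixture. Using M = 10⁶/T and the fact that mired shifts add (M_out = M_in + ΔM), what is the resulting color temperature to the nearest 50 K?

4600 K

M_in = 10⁶/7184 = 139.20 mireds.
M_out = 139.20 + (+78) = 217.20 mireds.
T_out = 10⁶/217.20 = 4604.1 K → 4600 K.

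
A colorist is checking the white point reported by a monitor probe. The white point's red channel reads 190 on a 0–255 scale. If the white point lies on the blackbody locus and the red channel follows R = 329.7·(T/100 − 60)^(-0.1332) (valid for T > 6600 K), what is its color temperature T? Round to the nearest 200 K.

(t − 60)^(-0.1332) = 190/329.7 = 0.57628.
t − 60 = 0.57628^(1/-0.1332) = 0.57628^(-7.508) = 62.667, so t = 122.667.
T = 100·t = 12267 K → 12200 K to the nearest 200 K.

12200 K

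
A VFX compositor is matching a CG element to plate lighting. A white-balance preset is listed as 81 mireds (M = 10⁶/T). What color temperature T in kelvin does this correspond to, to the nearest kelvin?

12346 K

T = 10⁶ / 81 = 12345.68 K → 12346 K.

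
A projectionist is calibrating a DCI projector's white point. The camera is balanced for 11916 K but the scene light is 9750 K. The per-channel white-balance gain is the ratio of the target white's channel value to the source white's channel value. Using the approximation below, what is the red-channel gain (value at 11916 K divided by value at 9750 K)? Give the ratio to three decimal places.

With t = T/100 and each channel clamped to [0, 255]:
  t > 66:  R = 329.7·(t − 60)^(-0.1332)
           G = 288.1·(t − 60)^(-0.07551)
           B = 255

0.941

At 9750 K (t = 97.5):
  R = 329.7·(97.5 − 60)^(-0.1332) = 329.7·37.5^(-0.1332) = 329.7·0.61708 = 203.450.
At 11916 K (t = 119.16):
  R = 329.7·(119.16 − 60)^(-0.1332) = 329.7·59.16^(-0.1332) = 329.7·0.58072 = 191.463.
Gain = 191.463 / 203.450 = 0.9411 → 0.941.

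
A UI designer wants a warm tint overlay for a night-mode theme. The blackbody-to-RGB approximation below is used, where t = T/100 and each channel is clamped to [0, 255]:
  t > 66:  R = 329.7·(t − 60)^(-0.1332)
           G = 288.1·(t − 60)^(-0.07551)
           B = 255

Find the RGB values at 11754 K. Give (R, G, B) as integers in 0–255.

(192, 212, 255)

t = 11754/100 = 117.54; the t > 66 branch applies.
R = 329.7·(117.54 − 60)^(-0.1332) = 329.7·57.54^(-0.1332) = 329.7·0.58287 = 192.172.
G = 288.1·(117.54 − 60)^(-0.07551) = 288.1·57.54^(-0.07551) = 288.1·0.73638 = 212.152.
B = 255 by definition for t > 66.
Rounded: (192, 212, 255).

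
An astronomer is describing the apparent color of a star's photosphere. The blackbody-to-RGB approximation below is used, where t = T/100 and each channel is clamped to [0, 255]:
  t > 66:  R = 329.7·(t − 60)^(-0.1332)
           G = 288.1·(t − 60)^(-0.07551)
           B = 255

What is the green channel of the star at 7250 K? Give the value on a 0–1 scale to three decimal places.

0.934

t = 7250/100 = 72.5; the t > 66 branch applies.
G = 288.1·(72.5 − 60)^(-0.07551) = 288.1·12.5^(-0.07551) = 288.1·0.82637 = 238.076.
On a 0–1 scale: 238.076/255 = 0.9336 → 0.934.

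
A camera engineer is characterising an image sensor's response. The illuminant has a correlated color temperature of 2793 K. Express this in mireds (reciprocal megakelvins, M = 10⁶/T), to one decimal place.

358.0 mireds

M = 10⁶ / 2793 = 358.038 → 358.0 mireds.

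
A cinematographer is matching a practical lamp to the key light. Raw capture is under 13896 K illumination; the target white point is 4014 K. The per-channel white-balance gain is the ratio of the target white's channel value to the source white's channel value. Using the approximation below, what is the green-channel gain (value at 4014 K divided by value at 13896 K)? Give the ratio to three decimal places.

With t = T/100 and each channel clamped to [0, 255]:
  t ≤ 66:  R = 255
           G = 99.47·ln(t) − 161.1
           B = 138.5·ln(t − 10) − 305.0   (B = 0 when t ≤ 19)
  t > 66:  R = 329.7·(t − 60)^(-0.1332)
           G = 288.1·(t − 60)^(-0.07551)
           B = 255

At 13896 K (t = 138.96):
  G = 288.1·(138.96 − 60)^(-0.07551) = 288.1·78.96^(-0.07551) = 288.1·0.71900 = 207.143.
At 4014 K (t = 40.14):
  G = 99.47·ln 40.14 − 161.1 = 99.47·3.6924 − 161.1 = 206.180.
Gain = 206.180 / 207.143 = 0.9954 → 0.995.

0.995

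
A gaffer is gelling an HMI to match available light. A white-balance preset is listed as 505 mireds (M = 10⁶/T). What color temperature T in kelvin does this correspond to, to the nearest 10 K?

1980 K

T = 10⁶ / 505 = 1980.20 K → 1980 K.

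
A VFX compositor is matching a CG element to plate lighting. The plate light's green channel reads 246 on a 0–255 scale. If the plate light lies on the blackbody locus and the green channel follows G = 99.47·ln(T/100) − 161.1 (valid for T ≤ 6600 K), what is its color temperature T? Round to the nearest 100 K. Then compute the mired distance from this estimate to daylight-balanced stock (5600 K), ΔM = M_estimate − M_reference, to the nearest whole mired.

ln t = (246 + 161.1) / 99.47 = 4.0927.
t = e^4.0927 = 59.901.
T = 100·t = 5990 K → 6000 K to the nearest 100 K.
M_estimate = 10⁶/6000 = 166.67; M_reference = 10⁶/5600 = 178.57.
ΔM = 166.67 − 178.57 = -11.90 → -12 mireds.

-12 mireds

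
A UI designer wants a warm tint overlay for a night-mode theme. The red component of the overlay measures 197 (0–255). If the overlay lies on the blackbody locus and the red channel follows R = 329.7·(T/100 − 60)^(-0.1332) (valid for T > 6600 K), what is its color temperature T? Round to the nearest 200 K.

10800 K

(t − 60)^(-0.1332) = 197/329.7 = 0.59751.
t − 60 = 0.59751^(1/-0.1332) = 0.59751^(-7.508) = 47.761, so t = 107.761.
T = 100·t = 10776 K → 10800 K to the nearest 200 K.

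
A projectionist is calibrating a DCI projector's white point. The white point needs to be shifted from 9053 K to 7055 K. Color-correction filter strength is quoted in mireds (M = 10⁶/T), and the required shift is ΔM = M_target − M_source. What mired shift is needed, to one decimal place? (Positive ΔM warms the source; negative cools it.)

M_source = 10⁶/9053 = 110.461; M_target = 10⁶/7055 = 141.743.
ΔM = 141.743 − 110.461 = 31.283 → +31.3 mireds, a warming shift.

+31.3 mireds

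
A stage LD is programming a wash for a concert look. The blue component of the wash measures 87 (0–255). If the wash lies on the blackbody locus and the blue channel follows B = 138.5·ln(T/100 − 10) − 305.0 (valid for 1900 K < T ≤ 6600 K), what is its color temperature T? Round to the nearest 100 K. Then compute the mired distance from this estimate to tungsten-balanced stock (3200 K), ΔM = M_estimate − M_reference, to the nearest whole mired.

ln(t − 10) = (87 + 305.0) / 138.5 = 2.8303.
t − 10 = e^2.8303 = 16.951, so t = 26.951.
T = 100·t = 2695 K → 2700 K to the nearest 100 K.
M_estimate = 10⁶/2700 = 370.37; M_reference = 10⁶/3200 = 312.50.
ΔM = 370.37 − 312.50 = 57.87 → +58 mireds.

+58 mireds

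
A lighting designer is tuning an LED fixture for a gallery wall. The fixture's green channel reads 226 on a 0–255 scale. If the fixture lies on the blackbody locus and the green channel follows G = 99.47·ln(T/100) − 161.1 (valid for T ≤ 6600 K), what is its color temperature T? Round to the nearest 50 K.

ln t = (226 + 161.1) / 99.47 = 3.8916.
t = e^3.8916 = 48.990.
T = 100·t = 4899 K → 4900 K to the nearest 50 K.

4900 K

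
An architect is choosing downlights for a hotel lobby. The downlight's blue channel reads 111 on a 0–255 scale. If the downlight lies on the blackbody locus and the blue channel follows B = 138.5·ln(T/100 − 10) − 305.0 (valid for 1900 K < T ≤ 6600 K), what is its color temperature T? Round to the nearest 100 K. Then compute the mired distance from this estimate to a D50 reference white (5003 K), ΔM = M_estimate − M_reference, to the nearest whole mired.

ln(t − 10) = (111 + 305.0) / 138.5 = 3.0036.
t − 10 = e^3.0036 = 20.158, so t = 30.158.
T = 100·t = 3016 K → 3000 K to the nearest 100 K.
M_estimate = 10⁶/3000 = 333.33; M_reference = 10⁶/5003 = 199.88.
ΔM = 333.33 − 199.88 = 133.45 → +133 mireds.

+133 mireds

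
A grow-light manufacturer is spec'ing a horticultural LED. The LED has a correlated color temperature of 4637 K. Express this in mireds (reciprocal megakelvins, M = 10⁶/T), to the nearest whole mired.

M = 10⁶ / 4637 = 215.657 → 216 mireds.

216 mireds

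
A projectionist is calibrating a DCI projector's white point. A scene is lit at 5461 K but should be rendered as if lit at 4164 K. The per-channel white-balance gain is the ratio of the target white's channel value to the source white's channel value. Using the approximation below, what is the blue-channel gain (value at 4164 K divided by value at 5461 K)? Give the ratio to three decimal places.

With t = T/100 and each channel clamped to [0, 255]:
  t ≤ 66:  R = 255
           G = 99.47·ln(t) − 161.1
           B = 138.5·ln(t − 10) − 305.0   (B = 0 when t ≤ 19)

At 5461 K (t = 54.61):
  B = 138.5·ln(54.61 − 10) − 305.0 = 138.5·ln 44.61 − 305.0 = 138.5·3.7980 − 305.0 = 221.017.
At 4164 K (t = 41.64):
  B = 138.5·ln(41.64 − 10) − 305.0 = 138.5·ln 31.64 − 305.0 = 138.5·3.4544 − 305.0 = 173.437.
Gain = 173.437 / 221.017 = 0.7847 → 0.785.

0.785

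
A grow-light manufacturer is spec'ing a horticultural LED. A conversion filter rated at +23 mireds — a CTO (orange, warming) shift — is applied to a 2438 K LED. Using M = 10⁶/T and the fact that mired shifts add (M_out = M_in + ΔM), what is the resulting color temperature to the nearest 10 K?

2310 K

M_in = 10⁶/2438 = 410.17 mireds.
M_out = 410.17 + (+23) = 433.17 mireds.
T_out = 10⁶/433.17 = 2308.6 K → 2310 K.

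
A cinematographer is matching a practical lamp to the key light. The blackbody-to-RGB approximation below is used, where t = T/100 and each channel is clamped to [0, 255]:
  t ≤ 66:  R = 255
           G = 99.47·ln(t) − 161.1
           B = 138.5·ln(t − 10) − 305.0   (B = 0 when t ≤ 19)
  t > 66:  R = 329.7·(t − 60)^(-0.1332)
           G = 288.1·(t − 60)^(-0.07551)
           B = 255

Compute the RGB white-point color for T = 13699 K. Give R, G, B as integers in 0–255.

t = 13699/100 = 136.99; the t > 66 branch applies.
R = 329.7·(136.99 − 60)^(-0.1332) = 329.7·76.99^(-0.1332) = 329.7·0.56070 = 184.861.
G = 288.1·(136.99 − 60)^(-0.07551) = 288.1·76.99^(-0.07551) = 288.1·0.72037 = 207.538.
B = 255 by definition for t > 66.
Rounded: (185, 208, 255).

R=185, G=208, B=255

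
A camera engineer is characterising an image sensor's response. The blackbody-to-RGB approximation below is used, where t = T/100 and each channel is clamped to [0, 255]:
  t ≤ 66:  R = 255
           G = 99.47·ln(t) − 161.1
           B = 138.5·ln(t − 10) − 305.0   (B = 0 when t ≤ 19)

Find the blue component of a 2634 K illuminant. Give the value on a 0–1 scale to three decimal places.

t = 2634/100 = 26.34; the t ≤ 66 branch applies.
B = 138.5·ln(26.34 − 10) − 305.0 = 138.5·ln 16.34 − 305.0 = 138.5·2.7936 − 305.0 = 81.916.
On a 0–1 scale: 81.916/255 = 0.3212 → 0.321.

0.321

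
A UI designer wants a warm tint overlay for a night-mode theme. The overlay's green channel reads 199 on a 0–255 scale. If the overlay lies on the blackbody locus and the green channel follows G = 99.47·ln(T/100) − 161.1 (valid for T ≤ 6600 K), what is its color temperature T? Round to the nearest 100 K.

3700 K

ln t = (199 + 161.1) / 99.47 = 3.6202.
t = e^3.6202 = 37.345.
T = 100·t = 3734 K → 3700 K to the nearest 100 K.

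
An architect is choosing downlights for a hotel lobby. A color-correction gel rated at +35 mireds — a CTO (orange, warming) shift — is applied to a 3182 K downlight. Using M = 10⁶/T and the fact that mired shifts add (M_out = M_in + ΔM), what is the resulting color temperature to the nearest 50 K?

M_in = 10⁶/3182 = 314.27 mireds.
M_out = 314.27 + (+35) = 349.27 mireds.
T_out = 10⁶/349.27 = 2863.1 K → 2850 K.

2850 K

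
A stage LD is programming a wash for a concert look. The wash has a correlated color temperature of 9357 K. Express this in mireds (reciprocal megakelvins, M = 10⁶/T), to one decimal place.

106.9 mireds

M = 10⁶ / 9357 = 106.872 → 106.9 mireds.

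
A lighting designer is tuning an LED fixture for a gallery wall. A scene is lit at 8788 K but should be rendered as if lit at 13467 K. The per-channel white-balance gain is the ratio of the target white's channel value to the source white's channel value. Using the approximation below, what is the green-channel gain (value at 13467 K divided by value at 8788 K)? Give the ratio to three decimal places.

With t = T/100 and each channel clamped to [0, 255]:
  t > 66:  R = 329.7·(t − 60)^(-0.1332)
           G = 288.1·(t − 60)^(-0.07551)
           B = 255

0.928

At 8788 K (t = 87.88):
  G = 288.1·(87.88 − 60)^(-0.07551) = 288.1·27.88^(-0.07551) = 288.1·0.77780 = 224.083.
At 13467 K (t = 134.67):
  G = 288.1·(134.67 − 60)^(-0.07551) = 288.1·74.67^(-0.07551) = 288.1·0.72204 = 208.019.
Gain = 208.019 / 224.083 = 0.9283 → 0.928.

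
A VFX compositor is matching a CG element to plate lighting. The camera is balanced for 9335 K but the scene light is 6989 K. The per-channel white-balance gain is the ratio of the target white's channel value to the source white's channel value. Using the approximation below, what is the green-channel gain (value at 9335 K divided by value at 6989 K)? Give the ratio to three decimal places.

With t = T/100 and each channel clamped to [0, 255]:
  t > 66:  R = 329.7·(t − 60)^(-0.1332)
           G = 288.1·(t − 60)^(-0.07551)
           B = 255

At 6989 K (t = 69.89):
  G = 288.1·(69.89 − 60)^(-0.07551) = 288.1·9.89^(-0.07551) = 288.1·0.84111 = 242.324.
At 9335 K (t = 93.35):
  G = 288.1·(93.35 − 60)^(-0.07551) = 288.1·33.35^(-0.07551) = 288.1·0.76735 = 221.072.
Gain = 221.072 / 242.324 = 0.9123 → 0.912.

0.912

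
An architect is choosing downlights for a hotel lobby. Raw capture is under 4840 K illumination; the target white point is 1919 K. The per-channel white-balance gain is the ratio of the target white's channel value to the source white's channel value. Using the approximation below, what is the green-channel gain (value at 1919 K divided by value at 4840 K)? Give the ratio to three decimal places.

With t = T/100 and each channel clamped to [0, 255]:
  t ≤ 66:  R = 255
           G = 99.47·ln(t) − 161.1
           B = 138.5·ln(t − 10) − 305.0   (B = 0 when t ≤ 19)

At 4840 K (t = 48.4):
  G = 99.47·ln 48.4 − 161.1 = 99.47·3.8795 − 161.1 = 224.794.
At 1919 K (t = 19.19):
  G = 99.47·ln 19.19 − 161.1 = 99.47·2.9544 − 161.1 = 132.773.
Gain = 132.773 / 224.794 = 0.5906 → 0.591.

0.591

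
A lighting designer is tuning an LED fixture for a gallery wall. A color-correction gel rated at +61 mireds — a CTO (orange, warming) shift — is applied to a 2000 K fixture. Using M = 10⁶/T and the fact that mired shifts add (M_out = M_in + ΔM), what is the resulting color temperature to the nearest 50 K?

M_in = 10⁶/2000 = 500.00 mireds.
M_out = 500.00 + (+61) = 561.00 mireds.
T_out = 10⁶/561.00 = 1782.5 K → 1800 K.

1800 K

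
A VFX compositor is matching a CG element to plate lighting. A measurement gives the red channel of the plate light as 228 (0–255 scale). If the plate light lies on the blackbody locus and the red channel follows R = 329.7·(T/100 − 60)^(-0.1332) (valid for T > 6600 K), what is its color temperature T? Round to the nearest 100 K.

(t − 60)^(-0.1332) = 228/329.7 = 0.69154.
t − 60 = 0.69154^(1/-0.1332) = 0.69154^(-7.508) = 15.943, so t = 75.943.
T = 100·t = 7594 K → 7600 K to the nearest 100 K.

7600 K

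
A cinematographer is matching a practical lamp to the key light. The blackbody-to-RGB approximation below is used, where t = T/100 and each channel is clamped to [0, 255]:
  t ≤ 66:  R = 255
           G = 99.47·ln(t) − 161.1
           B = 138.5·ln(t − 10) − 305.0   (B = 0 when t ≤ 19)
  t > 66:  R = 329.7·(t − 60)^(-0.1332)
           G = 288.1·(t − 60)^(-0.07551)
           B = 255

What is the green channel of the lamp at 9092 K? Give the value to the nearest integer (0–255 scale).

222

t = 9092/100 = 90.92; the t > 66 branch applies.
G = 288.1·(90.92 − 60)^(-0.07551) = 288.1·30.92^(-0.07551) = 288.1·0.77174 = 222.339.
Rounded: 222.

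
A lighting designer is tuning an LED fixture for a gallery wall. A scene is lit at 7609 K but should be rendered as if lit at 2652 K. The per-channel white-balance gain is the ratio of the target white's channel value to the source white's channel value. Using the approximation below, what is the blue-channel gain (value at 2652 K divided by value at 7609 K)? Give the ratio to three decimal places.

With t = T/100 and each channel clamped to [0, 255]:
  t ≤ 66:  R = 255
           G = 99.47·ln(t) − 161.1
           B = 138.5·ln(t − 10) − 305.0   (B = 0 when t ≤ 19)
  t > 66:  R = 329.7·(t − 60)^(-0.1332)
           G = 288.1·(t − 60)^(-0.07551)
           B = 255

0.327

At 7609 K (t = 76.09):
  B = 255 by definition for t > 66.
At 2652 K (t = 26.52):
  B = 138.5·ln(26.52 − 10) − 305.0 = 138.5·ln 16.52 − 305.0 = 138.5·2.8046 − 305.0 = 83.433.
Gain = 83.433 / 255.000 = 0.3272 → 0.327.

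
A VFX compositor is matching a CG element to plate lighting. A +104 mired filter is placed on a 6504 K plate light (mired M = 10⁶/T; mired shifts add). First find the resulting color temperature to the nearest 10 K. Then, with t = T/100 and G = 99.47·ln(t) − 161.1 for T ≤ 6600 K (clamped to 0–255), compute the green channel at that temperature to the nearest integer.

M_in = 10⁶/6504 = 153.75; M_out = 153.75 + (+104) = 257.75.
T_out = 10⁶/257.75 = 3879.7 K → 3880 K; t = 38.8.
G = 99.47·ln 38.8 − 161.1 = 99.47·3.6584 − 161.1 = 202.803.
Rounded: 203.

203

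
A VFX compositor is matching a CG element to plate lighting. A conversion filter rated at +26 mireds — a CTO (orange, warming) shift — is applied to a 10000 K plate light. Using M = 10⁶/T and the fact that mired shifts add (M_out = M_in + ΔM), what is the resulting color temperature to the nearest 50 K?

7950 K

M_in = 10⁶/10000 = 100.00 mireds.
M_out = 100.00 + (+26) = 126.00 mireds.
T_out = 10⁶/126.00 = 7936.5 K → 7950 K.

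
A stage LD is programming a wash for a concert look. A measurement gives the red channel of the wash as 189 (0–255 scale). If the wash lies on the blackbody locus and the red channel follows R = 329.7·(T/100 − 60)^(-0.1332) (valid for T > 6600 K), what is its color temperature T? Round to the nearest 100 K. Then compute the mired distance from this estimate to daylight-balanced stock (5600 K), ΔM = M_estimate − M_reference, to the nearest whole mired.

-99 mireds

(t − 60)^(-0.1332) = 189/329.7 = 0.57325.
t − 60 = 0.57325^(1/-0.1332) = 0.57325^(-7.508) = 65.199, so t = 125.199.
T = 100·t = 12520 K → 12500 K to the nearest 100 K.
M_estimate = 10⁶/12500 = 80.00; M_reference = 10⁶/5600 = 178.57.
ΔM = 80.00 − 178.57 = -98.57 → -99 mireds.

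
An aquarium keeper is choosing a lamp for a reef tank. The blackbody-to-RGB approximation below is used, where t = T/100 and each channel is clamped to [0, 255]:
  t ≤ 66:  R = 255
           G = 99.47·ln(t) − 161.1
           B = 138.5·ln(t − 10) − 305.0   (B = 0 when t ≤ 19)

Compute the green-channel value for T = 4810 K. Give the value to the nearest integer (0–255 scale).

224

t = 4810/100 = 48.1; the t ≤ 66 branch applies.
G = 99.47·ln 48.1 − 161.1 = 99.47·3.8733 − 161.1 = 224.175.
Rounded: 224.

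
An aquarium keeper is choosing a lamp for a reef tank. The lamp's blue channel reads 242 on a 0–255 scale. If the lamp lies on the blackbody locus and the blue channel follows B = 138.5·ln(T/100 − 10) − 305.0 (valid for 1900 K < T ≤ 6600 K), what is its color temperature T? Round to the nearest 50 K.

6200 K

ln(t − 10) = (242 + 305.0) / 138.5 = 3.9495.
t − 10 = e^3.9495 = 51.907, so t = 61.907.
T = 100·t = 6191 K → 6200 K to the nearest 50 K.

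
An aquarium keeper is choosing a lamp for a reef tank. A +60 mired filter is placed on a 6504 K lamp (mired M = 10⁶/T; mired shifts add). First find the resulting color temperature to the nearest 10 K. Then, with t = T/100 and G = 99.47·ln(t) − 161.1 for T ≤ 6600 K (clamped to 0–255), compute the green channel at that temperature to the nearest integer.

M_in = 10⁶/6504 = 153.75; M_out = 153.75 + (+60) = 213.75.
T_out = 10⁶/213.75 = 4678.3 K → 4680 K; t = 46.8.
G = 99.47·ln 46.8 − 161.1 = 99.47·3.8459 − 161.1 = 221.450.
Rounded: 221.

221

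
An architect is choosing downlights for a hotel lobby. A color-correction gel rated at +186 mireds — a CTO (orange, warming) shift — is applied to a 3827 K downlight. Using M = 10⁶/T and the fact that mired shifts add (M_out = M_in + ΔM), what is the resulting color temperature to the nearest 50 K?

2250 K

M_in = 10⁶/3827 = 261.30 mireds.
M_out = 261.30 + (+186) = 447.30 mireds.
T_out = 10⁶/447.30 = 2235.6 K → 2250 K.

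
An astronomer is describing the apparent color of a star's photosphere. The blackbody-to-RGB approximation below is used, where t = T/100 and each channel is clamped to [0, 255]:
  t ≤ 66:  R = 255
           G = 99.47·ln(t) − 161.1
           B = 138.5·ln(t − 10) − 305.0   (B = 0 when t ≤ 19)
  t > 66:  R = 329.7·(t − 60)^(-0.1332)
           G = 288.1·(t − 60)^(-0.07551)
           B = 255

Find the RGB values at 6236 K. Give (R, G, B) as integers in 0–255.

t = 6236/100 = 62.36; the t ≤ 66 branch applies.
R = 255 by definition for t ≤ 66.
G = 99.47·ln 62.36 − 161.1 = 99.47·4.1329 − 161.1 = 250.002.
B = 138.5·ln(62.36 − 10) − 305.0 = 138.5·ln 52.36 − 305.0 = 138.5·3.9581 − 305.0 = 243.203.
Rounded: (255, 250, 243).

(255, 250, 243)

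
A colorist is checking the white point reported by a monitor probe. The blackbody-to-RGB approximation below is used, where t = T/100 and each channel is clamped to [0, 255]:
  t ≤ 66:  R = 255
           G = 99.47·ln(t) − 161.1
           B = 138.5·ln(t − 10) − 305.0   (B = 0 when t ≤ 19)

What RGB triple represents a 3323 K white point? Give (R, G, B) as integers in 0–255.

t = 3323/100 = 33.23; the t ≤ 66 branch applies.
R = 255 by definition for t ≤ 66.
G = 99.47·ln 33.23 − 161.1 = 99.47·3.5035 − 161.1 = 187.388.
B = 138.5·ln(33.23 − 10) − 305.0 = 138.5·ln 23.23 − 305.0 = 138.5·3.1454 − 305.0 = 130.644.
Rounded: (255, 187, 131).

(255, 187, 131)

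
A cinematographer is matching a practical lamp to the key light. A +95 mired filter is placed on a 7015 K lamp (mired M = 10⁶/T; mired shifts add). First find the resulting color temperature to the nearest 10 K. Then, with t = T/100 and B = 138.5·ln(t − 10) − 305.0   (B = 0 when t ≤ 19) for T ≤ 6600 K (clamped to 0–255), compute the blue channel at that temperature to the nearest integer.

175

M_in = 10⁶/7015 = 142.55; M_out = 142.55 + (+95) = 237.55.
T_out = 10⁶/237.55 = 4209.6 K → 4210 K; t = 42.1.
B = 138.5·ln(42.1 − 10) − 305.0 = 138.5·ln 32.1 − 305.0 = 138.5·3.4689 − 305.0 = 175.437.
Rounded: 175.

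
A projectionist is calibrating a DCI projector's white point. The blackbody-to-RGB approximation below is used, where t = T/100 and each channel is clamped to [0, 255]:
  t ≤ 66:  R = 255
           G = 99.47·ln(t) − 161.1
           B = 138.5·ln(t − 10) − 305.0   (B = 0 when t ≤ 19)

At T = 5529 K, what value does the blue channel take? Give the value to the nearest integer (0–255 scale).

t = 5529/100 = 55.29; the t ≤ 66 branch applies.
B = 138.5·ln(55.29 − 10) − 305.0 = 138.5·ln 45.29 − 305.0 = 138.5·3.8131 − 305.0 = 223.112.
Rounded: 223.

223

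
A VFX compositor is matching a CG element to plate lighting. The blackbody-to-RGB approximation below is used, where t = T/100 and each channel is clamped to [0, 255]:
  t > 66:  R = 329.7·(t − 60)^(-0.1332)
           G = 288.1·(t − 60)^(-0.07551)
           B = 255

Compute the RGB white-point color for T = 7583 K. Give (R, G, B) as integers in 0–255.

(228, 234, 255)

t = 7583/100 = 75.83; the t > 66 branch applies.
R = 329.7·(75.83 − 60)^(-0.1332) = 329.7·15.83^(-0.1332) = 329.7·0.69220 = 228.217.
G = 288.1·(75.83 − 60)^(-0.07551) = 288.1·15.83^(-0.07551) = 288.1·0.81176 = 233.868.
B = 255 by definition for t > 66.
Rounded: (228, 234, 255).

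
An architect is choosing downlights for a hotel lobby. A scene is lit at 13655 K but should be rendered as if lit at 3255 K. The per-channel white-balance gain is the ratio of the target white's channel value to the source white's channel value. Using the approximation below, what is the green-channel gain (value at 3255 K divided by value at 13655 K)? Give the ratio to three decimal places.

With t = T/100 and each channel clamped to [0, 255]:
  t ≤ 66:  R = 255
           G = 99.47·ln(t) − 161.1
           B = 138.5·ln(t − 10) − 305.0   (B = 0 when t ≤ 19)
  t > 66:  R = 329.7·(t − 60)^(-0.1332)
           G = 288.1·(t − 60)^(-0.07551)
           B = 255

0.893

At 13655 K (t = 136.55):
  G = 288.1·(136.55 − 60)^(-0.07551) = 288.1·76.55^(-0.07551) = 288.1·0.72068 = 207.628.
At 3255 K (t = 32.55):
  G = 99.47·ln 32.55 − 161.1 = 99.47·3.4828 − 161.1 = 185.332.
Gain = 185.332 / 207.628 = 0.8926 → 0.893.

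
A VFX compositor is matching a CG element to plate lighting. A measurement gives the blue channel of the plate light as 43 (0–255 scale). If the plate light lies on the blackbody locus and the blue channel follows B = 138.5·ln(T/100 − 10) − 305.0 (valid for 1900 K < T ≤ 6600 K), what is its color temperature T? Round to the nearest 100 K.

ln(t − 10) = (43 + 305.0) / 138.5 = 2.5126.
t − 10 = e^2.5126 = 12.337, so t = 22.337.
T = 100·t = 2234 K → 2200 K to the nearest 100 K.

2200 K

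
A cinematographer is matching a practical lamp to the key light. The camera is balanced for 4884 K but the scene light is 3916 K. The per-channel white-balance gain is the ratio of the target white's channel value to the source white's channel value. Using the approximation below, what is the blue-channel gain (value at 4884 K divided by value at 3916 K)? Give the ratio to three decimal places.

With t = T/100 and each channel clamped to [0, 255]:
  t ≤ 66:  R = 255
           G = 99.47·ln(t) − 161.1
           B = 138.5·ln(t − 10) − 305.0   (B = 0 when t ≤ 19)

At 3916 K (t = 39.16):
  B = 138.5·ln(39.16 − 10) − 305.0 = 138.5·ln 29.16 − 305.0 = 138.5·3.3728 − 305.0 = 162.133.
At 4884 K (t = 48.84):
  B = 138.5·ln(48.84 − 10) − 305.0 = 138.5·ln 38.84 − 305.0 = 138.5·3.6595 − 305.0 = 201.834.
Gain = 201.834 / 162.133 = 1.2449 → 1.245.

1.245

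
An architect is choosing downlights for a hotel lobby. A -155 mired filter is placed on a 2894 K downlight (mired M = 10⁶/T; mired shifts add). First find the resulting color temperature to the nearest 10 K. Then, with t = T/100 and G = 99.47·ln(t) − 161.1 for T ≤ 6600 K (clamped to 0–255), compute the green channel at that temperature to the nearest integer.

M_in = 10⁶/2894 = 345.54; M_out = 345.54 + (-155) = 190.54.
T_out = 10⁶/190.54 = 5248.2 K → 5250 K; t = 52.5.
G = 99.47·ln 52.5 − 161.1 = 99.47·3.9608 − 161.1 = 232.882.
Rounded: 233.

233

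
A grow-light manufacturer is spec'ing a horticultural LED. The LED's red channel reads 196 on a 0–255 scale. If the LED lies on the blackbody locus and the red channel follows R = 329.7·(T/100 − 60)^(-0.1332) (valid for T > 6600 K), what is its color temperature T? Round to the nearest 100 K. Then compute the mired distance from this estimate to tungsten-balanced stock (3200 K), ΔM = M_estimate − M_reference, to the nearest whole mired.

-222 mireds

(t − 60)^(-0.1332) = 196/329.7 = 0.59448.
t − 60 = 0.59448^(1/-0.1332) = 0.59448^(-7.508) = 49.621, so t = 109.621.
T = 100·t = 10962 K → 11000 K to the nearest 100 K.
M_estimate = 10⁶/11000 = 90.91; M_reference = 10⁶/3200 = 312.50.
ΔM = 90.91 − 312.50 = -221.59 → -222 mireds.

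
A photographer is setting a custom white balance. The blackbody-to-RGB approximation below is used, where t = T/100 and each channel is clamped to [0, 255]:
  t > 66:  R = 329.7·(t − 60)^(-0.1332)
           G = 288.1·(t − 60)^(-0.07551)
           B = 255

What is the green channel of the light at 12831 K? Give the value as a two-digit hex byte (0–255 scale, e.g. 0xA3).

0xD1

t = 12831/100 = 128.31; the t > 66 branch applies.
G = 288.1·(128.31 − 60)^(-0.07551) = 288.1·68.31^(-0.07551) = 288.1·0.72691 = 209.422.
Rounded: 209; in hex, 0xD1.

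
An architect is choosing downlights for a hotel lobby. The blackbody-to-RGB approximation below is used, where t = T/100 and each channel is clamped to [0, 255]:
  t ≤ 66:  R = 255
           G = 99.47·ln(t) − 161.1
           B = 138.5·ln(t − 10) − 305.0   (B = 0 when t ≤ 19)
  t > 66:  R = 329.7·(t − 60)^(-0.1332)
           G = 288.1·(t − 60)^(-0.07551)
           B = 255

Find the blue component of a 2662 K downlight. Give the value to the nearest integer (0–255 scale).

t = 2662/100 = 26.62; the t ≤ 66 branch applies.
B = 138.5·ln(26.62 − 10) − 305.0 = 138.5·ln 16.62 − 305.0 = 138.5·2.8106 − 305.0 = 84.269.
Rounded: 84.

84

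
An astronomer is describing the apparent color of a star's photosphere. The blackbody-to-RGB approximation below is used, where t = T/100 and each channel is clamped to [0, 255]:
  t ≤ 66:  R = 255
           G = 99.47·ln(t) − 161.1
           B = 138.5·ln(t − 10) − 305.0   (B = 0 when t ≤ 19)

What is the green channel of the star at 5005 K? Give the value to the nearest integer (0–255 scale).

228

t = 5005/100 = 50.05; the t ≤ 66 branch applies.
G = 99.47·ln 50.05 − 161.1 = 99.47·3.9130 − 161.1 = 228.128.
Rounded: 228.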